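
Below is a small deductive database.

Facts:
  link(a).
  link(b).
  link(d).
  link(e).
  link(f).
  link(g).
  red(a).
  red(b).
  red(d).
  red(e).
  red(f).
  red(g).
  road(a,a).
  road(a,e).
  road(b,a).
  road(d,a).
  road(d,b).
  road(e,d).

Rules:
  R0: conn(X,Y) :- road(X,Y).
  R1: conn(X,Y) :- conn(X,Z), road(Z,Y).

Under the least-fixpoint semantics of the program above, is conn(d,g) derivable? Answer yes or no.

no

round 1: derive conn(a,a) via R0 from road(a,a)
round 1: derive conn(a,e) via R0 from road(a,e)
round 1: derive conn(b,a) via R0 from road(b,a)
round 1: derive conn(d,a) via R0 from road(d,a)
round 1: derive conn(d,b) via R0 from road(d,b)
round 1: derive conn(e,d) via R0 from road(e,d)
round 2: derive conn(a,d) via R1 from conn(a,e), road(e,d)
round 2: derive conn(b,e) via R1 from conn(b,a), road(a,e)
round 2: derive conn(d,e) via R1 from conn(d,a), road(a,e)
round 2: derive conn(e,a) via R1 from conn(e,d), road(d,a)
round 2: derive conn(e,b) via R1 from conn(e,d), road(d,b)
round 3: derive conn(a,b) via R1 from conn(a,d), road(d,b)
round 3: derive conn(b,d) via R1 from conn(b,e), road(e,d)
round 3: derive conn(d,d) via R1 from conn(d,e), road(e,d)
round 3: derive conn(e,e) via R1 from conn(e,a), road(a,e)
round 4: derive conn(b,b) via R1 from conn(b,d), road(d,b)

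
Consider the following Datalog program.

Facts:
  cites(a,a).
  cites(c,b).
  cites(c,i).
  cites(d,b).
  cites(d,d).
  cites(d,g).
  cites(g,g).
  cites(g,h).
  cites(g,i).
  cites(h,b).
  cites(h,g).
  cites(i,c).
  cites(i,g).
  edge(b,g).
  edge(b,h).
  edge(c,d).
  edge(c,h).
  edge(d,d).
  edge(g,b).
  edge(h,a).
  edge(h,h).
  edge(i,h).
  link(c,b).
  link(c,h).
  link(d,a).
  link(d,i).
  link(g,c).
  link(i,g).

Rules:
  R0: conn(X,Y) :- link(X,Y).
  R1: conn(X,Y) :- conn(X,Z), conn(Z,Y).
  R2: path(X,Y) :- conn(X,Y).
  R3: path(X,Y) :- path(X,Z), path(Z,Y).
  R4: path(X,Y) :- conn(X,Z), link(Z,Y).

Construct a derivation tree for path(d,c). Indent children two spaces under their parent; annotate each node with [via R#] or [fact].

round 1: derive conn(c,b) via R0 from link(c,b)
round 1: derive conn(c,h) via R0 from link(c,h)
round 1: derive conn(d,a) via R0 from link(d,a)
round 1: derive conn(d,i) via R0 from link(d,i)
round 1: derive conn(g,c) via R0 from link(g,c)
round 1: derive conn(i,g) via R0 from link(i,g)
round 2: derive conn(d,g) via R1 from conn(d,i), conn(i,g)
round 2: derive conn(g,b) via R1 from conn(g,c), conn(c,b)
round 2: derive conn(g,h) via R1 from conn(g,c), conn(c,h)
round 2: derive conn(i,c) via R1 from conn(i,g), conn(g,c)
round 2: derive path(c,b) via R2 from conn(c,b)
round 2: derive path(c,h) via R2 from conn(c,h)
round 2: derive path(d,a) via R2 from conn(d,a)
round 2: derive path(d,i) via R2 from conn(d,i)
round 2: derive path(g,c) via R2 from conn(g,c)
round 2: derive path(i,g) via R2 from conn(i,g)
round 2: derive path(d,g) via R4 from conn(d,i), link(i,g)
round 2: derive path(g,b) via R4 from conn(g,c), link(c,b)
round 2: derive path(g,h) via R4 from conn(g,c), link(c,h)
round 2: derive path(i,c) via R4 from conn(i,g), link(g,c)
round 3: derive conn(d,b) via R1 from conn(d,g), conn(g,b)
round 3: derive conn(d,c) via R1 from conn(d,g), conn(g,c)
round 3: derive conn(d,h) via R1 from conn(d,g), conn(g,h)
round 3: derive conn(i,b) via R1 from conn(i,c), conn(c,b)
round 3: derive conn(i,h) via R1 from conn(i,c), conn(c,h)
round 3: derive path(d,b) via R3 from path(d,g), path(g,b)
round 3: derive path(d,c) via R3 from path(d,g), path(g,c)
round 3: derive path(d,h) via R3 from path(d,g), path(g,h)
round 3: derive path(i,b) via R3 from path(i,c), path(c,b)
round 3: derive path(i,h) via R3 from path(i,c), path(c,h)

path(d,c)  [via R3]
  path(d,g)  [via R4]
    conn(d,i)  [via R0]
      link(d,i)  [fact]
    link(i,g)  [fact]
  path(g,c)  [via R2]
    conn(g,c)  [via R0]
      link(g,c)  [fact]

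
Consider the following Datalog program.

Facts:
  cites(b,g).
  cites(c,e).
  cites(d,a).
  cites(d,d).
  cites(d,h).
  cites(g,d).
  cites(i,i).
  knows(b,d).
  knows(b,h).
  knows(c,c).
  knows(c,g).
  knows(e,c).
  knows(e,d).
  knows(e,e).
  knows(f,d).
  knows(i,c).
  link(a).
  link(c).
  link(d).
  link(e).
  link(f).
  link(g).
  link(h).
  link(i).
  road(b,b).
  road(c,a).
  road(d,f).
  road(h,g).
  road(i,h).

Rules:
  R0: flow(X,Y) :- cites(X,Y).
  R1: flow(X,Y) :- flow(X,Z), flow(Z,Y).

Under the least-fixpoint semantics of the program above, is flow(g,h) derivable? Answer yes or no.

round 1: derive flow(b,g) via R0 from cites(b,g)
round 1: derive flow(c,e) via R0 from cites(c,e)
round 1: derive flow(d,a) via R0 from cites(d,a)
round 1: derive flow(d,d) via R0 from cites(d,d)
round 1: derive flow(d,h) via R0 from cites(d,h)
round 1: derive flow(g,d) via R0 from cites(g,d)
round 1: derive flow(i,i) via R0 from cites(i,i)
round 2: derive flow(b,d) via R1 from flow(b,g), flow(g,d)
round 2: derive flow(g,a) via R1 from flow(g,d), flow(d,a)
round 2: derive flow(g,h) via R1 from flow(g,d), flow(d,h)
round 3: derive flow(b,a) via R1 from flow(b,d), flow(d,a)
round 3: derive flow(b,h) via R1 from flow(b,d), flow(d,h)

yes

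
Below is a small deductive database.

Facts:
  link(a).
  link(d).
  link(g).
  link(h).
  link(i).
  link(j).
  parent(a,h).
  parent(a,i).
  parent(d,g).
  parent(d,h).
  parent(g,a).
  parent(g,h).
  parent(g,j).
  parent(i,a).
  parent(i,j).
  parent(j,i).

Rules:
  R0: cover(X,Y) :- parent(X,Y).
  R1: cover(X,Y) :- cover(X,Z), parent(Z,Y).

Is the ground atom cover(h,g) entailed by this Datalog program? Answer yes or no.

round 1: derive cover(a,h) via R0 from parent(a,h)
round 1: derive cover(a,i) via R0 from parent(a,i)
round 1: derive cover(d,g) via R0 from parent(d,g)
round 1: derive cover(d,h) via R0 from parent(d,h)
round 1: derive cover(g,a) via R0 from parent(g,a)
round 1: derive cover(g,h) via R0 from parent(g,h)
round 1: derive cover(g,j) via R0 from parent(g,j)
round 1: derive cover(i,a) via R0 from parent(i,a)
round 1: derive cover(i,j) via R0 from parent(i,j)
round 1: derive cover(j,i) via R0 from parent(j,i)
round 2: derive cover(a,a) via R1 from cover(a,i), parent(i,a)
round 2: derive cover(a,j) via R1 from cover(a,i), parent(i,j)
round 2: derive cover(d,a) via R1 from cover(d,g), parent(g,a)
round 2: derive cover(d,j) via R1 from cover(d,g), parent(g,j)
round 2: derive cover(g,i) via R1 from cover(g,a), parent(a,i)
round 2: derive cover(i,h) via R1 from cover(i,a), parent(a,h)
round 2: derive cover(i,i) via R1 from cover(i,a), parent(a,i)
round 2: derive cover(j,a) via R1 from cover(j,i), parent(i,a)
round 2: derive cover(j,j) via R1 from cover(j,i), parent(i,j)
round 3: derive cover(d,i) via R1 from cover(d,a), parent(a,i)
round 3: derive cover(j,h) via R1 from cover(j,a), parent(a,h)

no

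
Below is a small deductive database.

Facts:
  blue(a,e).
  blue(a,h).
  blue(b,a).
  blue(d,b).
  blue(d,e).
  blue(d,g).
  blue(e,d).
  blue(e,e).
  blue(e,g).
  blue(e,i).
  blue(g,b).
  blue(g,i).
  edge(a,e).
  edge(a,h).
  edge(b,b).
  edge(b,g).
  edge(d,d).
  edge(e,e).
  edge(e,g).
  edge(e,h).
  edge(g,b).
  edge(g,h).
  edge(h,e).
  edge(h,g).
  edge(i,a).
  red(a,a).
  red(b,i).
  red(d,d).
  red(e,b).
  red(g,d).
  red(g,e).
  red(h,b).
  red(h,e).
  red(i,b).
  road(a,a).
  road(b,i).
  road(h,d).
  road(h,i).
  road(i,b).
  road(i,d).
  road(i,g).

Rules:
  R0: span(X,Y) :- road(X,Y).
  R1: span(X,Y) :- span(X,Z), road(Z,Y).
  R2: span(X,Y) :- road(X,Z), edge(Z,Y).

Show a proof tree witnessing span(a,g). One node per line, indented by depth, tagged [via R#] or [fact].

round 1: derive span(a,a) via R0 from road(a,a)
round 1: derive span(b,i) via R0 from road(b,i)
round 1: derive span(h,d) via R0 from road(h,d)
round 1: derive span(h,i) via R0 from road(h,i)
round 1: derive span(i,b) via R0 from road(i,b)
round 1: derive span(i,d) via R0 from road(i,d)
round 1: derive span(i,g) via R0 from road(i,g)
round 1: derive span(a,e) via R2 from road(a,a), edge(a,e)
round 1: derive span(a,h) via R2 from road(a,a), edge(a,h)
round 1: derive span(b,a) via R2 from road(b,i), edge(i,a)
round 1: derive span(h,a) via R2 from road(h,i), edge(i,a)
round 1: derive span(i,h) via R2 from road(i,g), edge(g,h)
round 2: derive span(a,d) via R1 from span(a,h), road(h,d)
round 2: derive span(a,i) via R1 from span(a,h), road(h,i)
round 2: derive span(b,b) via R1 from span(b,i), road(i,b)
round 2: derive span(b,d) via R1 from span(b,i), road(i,d)
round 2: derive span(b,g) via R1 from span(b,i), road(i,g)
round 2: derive span(h,b) via R1 from span(h,i), road(i,b)
round 2: derive span(h,g) via R1 from span(h,i), road(i,g)
round 2: derive span(i,i) via R1 from span(i,b), road(b,i)
round 3: derive span(a,b) via R1 from span(a,i), road(i,b)
round 3: derive span(a,g) via R1 from span(a,i), road(i,g)

span(a,g)  [via R1]
  span(a,i)  [via R1]
    span(a,h)  [via R2]
      road(a,a)  [fact]
      edge(a,h)  [fact]
    road(h,i)  [fact]
  road(i,g)  [fact]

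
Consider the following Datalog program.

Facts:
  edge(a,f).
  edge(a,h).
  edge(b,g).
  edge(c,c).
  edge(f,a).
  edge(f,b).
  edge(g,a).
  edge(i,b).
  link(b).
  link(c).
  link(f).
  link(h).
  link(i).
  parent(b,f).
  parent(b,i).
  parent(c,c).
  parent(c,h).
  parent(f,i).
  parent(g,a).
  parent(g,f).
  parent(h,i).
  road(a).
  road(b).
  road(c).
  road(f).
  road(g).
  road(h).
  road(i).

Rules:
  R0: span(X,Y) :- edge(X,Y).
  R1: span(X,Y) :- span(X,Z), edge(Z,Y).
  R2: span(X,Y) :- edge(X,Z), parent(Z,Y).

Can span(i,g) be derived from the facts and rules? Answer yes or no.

round 1: derive span(a,f) via R0 from edge(a,f)
round 1: derive span(a,h) via R0 from edge(a,h)
round 1: derive span(b,g) via R0 from edge(b,g)
round 1: derive span(c,c) via R0 from edge(c,c)
round 1: derive span(f,a) via R0 from edge(f,a)
round 1: derive span(f,b) via R0 from edge(f,b)
round 1: derive span(g,a) via R0 from edge(g,a)
round 1: derive span(i,b) via R0 from edge(i,b)
round 1: derive span(a,i) via R2 from edge(a,f), parent(f,i)
round 1: derive span(b,a) via R2 from edge(b,g), parent(g,a)
round 1: derive span(b,f) via R2 from edge(b,g), parent(g,f)
round 1: derive span(c,h) via R2 from edge(c,c), parent(c,h)
round 1: derive span(f,f) via R2 from edge(f,b), parent(b,f)
round 1: derive span(f,i) via R2 from edge(f,b), parent(b,i)
round 1: derive span(i,f) via R2 from edge(i,b), parent(b,f)
round 1: derive span(i,i) via R2 from edge(i,b), parent(b,i)
round 2: derive span(a,a) via R1 from span(a,f), edge(f,a)
round 2: derive span(a,b) via R1 from span(a,f), edge(f,b)
round 2: derive span(b,b) via R1 from span(b,f), edge(f,b)
round 2: derive span(b,h) via R1 from span(b,a), edge(a,h)
round 2: derive span(f,g) via R1 from span(f,b), edge(b,g)
round 2: derive span(f,h) via R1 from span(f,a), edge(a,h)
round 2: derive span(g,f) via R1 from span(g,a), edge(a,f)
round 2: derive span(g,h) via R1 from span(g,a), edge(a,h)
round 2: derive span(i,a) via R1 from span(i,f), edge(f,a)
round 2: derive span(i,g) via R1 from span(i,b), edge(b,g)
round 3: derive span(a,g) via R1 from span(a,b), edge(b,g)
round 3: derive span(g,b) via R1 from span(g,f), edge(f,b)
round 3: derive span(i,h) via R1 from span(i,a), edge(a,h)
round 4: derive span(g,g) via R1 from span(g,b), edge(b,g)

yes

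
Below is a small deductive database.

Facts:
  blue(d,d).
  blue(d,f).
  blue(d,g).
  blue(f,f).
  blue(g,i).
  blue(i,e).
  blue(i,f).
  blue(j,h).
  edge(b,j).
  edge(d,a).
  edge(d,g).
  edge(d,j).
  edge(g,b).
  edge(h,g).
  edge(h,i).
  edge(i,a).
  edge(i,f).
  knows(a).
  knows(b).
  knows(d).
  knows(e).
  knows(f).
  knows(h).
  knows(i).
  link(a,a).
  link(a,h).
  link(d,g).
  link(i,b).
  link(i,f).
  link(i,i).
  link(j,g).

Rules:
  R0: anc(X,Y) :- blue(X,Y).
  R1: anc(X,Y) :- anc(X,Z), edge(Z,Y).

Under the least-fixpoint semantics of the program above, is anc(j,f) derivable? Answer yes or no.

round 1: derive anc(d,d) via R0 from blue(d,d)
round 1: derive anc(d,f) via R0 from blue(d,f)
round 1: derive anc(d,g) via R0 from blue(d,g)
round 1: derive anc(f,f) via R0 from blue(f,f)
round 1: derive anc(g,i) via R0 from blue(g,i)
round 1: derive anc(i,e) via R0 from blue(i,e)
round 1: derive anc(i,f) via R0 from blue(i,f)
round 1: derive anc(j,h) via R0 from blue(j,h)
round 2: derive anc(d,a) via R1 from anc(d,d), edge(d,a)
round 2: derive anc(d,b) via R1 from anc(d,g), edge(g,b)
round 2: derive anc(d,j) via R1 from anc(d,d), edge(d,j)
round 2: derive anc(g,a) via R1 from anc(g,i), edge(i,a)
round 2: derive anc(g,f) via R1 from anc(g,i), edge(i,f)
round 2: derive anc(j,g) via R1 from anc(j,h), edge(h,g)
round 2: derive anc(j,i) via R1 from anc(j,h), edge(h,i)
round 3: derive anc(j,a) via R1 from anc(j,i), edge(i,a)
round 3: derive anc(j,b) via R1 from anc(j,g), edge(g,b)
round 3: derive anc(j,f) via R1 from anc(j,i), edge(i,f)
round 4: derive anc(j,j) via R1 from anc(j,b), edge(b,j)

yes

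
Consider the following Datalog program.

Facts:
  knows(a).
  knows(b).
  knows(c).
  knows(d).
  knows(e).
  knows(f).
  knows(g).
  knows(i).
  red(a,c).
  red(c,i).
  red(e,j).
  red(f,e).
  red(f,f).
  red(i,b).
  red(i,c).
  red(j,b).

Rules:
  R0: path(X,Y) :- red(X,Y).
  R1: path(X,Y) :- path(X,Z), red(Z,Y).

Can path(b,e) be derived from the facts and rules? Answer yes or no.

round 1: derive path(a,c) via R0 from red(a,c)
round 1: derive path(c,i) via R0 from red(c,i)
round 1: derive path(e,j) via R0 from red(e,j)
round 1: derive path(f,e) via R0 from red(f,e)
round 1: derive path(f,f) via R0 from red(f,f)
round 1: derive path(i,b) via R0 from red(i,b)
round 1: derive path(i,c) via R0 from red(i,c)
round 1: derive path(j,b) via R0 from red(j,b)
round 2: derive path(a,i) via R1 from path(a,c), red(c,i)
round 2: derive path(c,b) via R1 from path(c,i), red(i,b)
round 2: derive path(c,c) via R1 from path(c,i), red(i,c)
round 2: derive path(e,b) via R1 from path(e,j), red(j,b)
round 2: derive path(f,j) via R1 from path(f,e), red(e,j)
round 2: derive path(i,i) via R1 from path(i,c), red(c,i)
round 3: derive path(a,b) via R1 from path(a,i), red(i,b)
round 3: derive path(f,b) via R1 from path(f,j), red(j,b)

no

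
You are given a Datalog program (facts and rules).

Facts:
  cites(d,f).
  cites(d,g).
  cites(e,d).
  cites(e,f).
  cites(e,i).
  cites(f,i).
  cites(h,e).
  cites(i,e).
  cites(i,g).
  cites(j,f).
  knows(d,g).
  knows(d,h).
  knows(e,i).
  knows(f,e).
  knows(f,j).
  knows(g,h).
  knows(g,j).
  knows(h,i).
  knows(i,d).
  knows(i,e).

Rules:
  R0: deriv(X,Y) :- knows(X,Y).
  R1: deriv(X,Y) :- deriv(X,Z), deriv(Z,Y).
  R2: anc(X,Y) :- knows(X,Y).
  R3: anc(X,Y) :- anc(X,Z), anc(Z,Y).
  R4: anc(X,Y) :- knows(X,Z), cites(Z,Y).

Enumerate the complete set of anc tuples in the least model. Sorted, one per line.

round 1: derive anc(d,g) via R2 from knows(d,g)
round 1: derive anc(d,h) via R2 from knows(d,h)
round 1: derive anc(e,i) via R2 from knows(e,i)
round 1: derive anc(f,e) via R2 from knows(f,e)
round 1: derive anc(f,j) via R2 from knows(f,j)
round 1: derive anc(g,h) via R2 from knows(g,h)
round 1: derive anc(g,j) via R2 from knows(g,j)
round 1: derive anc(h,i) via R2 from knows(h,i)
round 1: derive anc(i,d) via R2 from knows(i,d)
round 1: derive anc(i,e) via R2 from knows(i,e)
round 1: derive anc(d,e) via R4 from knows(d,h), cites(h,e)
round 1: derive anc(e,e) via R4 from knows(e,i), cites(i,e)
round 1: derive anc(e,g) via R4 from knows(e,i), cites(i,g)
round 1: derive anc(f,d) via R4 from knows(f,e), cites(e,d)
round 1: derive anc(f,f) via R4 from knows(f,e), cites(e,f)
round 1: derive anc(f,i) via R4 from knows(f,e), cites(e,i)
round 1: derive anc(g,e) via R4 from knows(g,h), cites(h,e)
round 1: derive anc(g,f) via R4 from knows(g,j), cites(j,f)
round 1: derive anc(h,e) via R4 from knows(h,i), cites(i,e)
round 1: derive anc(h,g) via R4 from knows(h,i), cites(i,g)
round 1: derive anc(i,f) via R4 from knows(i,d), cites(d,f)
round 1: derive anc(i,g) via R4 from knows(i,d), cites(d,g)
round 1: derive anc(i,i) via R4 from knows(i,e), cites(e,i)
round 2: derive anc(d,f) via R3 from anc(d,g), anc(g,f)
round 2: derive anc(d,i) via R3 from anc(d,e), anc(e,i)
round 2: derive anc(d,j) via R3 from anc(d,g), anc(g,j)
round 2: derive anc(e,d) via R3 from anc(e,i), anc(i,d)
round 2: derive anc(e,f) via R3 from anc(e,g), anc(g,f)
round 2: derive anc(e,h) via R3 from anc(e,g), anc(g,h)
round 2: derive anc(e,j) via R3 from anc(e,g), anc(g,j)
round 2: derive anc(f,g) via R3 from anc(f,d), anc(d,g)
round 2: derive anc(f,h) via R3 from anc(f,d), anc(d,h)
round 2: derive anc(g,d) via R3 from anc(g,f), anc(f,d)
round 2: derive anc(g,g) via R3 from anc(g,e), anc(e,g)
round 2: derive anc(g,i) via R3 from anc(g,e), anc(e,i)
round 2: derive anc(h,d) via R3 from anc(h,i), anc(i,d)
round 2: derive anc(h,f) via R3 from anc(h,g), anc(g,f)
round 2: derive anc(h,h) via R3 from anc(h,g), anc(g,h)
round 2: derive anc(h,j) via R3 from anc(h,g), anc(g,j)
round 2: derive anc(i,h) via R3 from anc(i,d), anc(d,h)
round 2: derive anc(i,j) via R3 from anc(i,f), anc(f,j)
round 3: derive anc(d,d) via R3 from anc(d,e), anc(e,d)

anc(d,d)
anc(d,e)
anc(d,f)
anc(d,g)
anc(d,h)
anc(d,i)
anc(d,j)
anc(e,d)
anc(e,e)
anc(e,f)
anc(e,g)
anc(e,h)
anc(e,i)
anc(e,j)
anc(f,d)
anc(f,e)
anc(f,f)
anc(f,g)
anc(f,h)
anc(f,i)
anc(f,j)
anc(g,d)
anc(g,e)
anc(g,f)
anc(g,g)
anc(g,h)
anc(g,i)
anc(g,j)
anc(h,d)
anc(h,e)
anc(h,f)
anc(h,g)
anc(h,h)
anc(h,i)
anc(h,j)
anc(i,d)
anc(i,e)
anc(i,f)
anc(i,g)
anc(i,h)
anc(i,i)
anc(i,j)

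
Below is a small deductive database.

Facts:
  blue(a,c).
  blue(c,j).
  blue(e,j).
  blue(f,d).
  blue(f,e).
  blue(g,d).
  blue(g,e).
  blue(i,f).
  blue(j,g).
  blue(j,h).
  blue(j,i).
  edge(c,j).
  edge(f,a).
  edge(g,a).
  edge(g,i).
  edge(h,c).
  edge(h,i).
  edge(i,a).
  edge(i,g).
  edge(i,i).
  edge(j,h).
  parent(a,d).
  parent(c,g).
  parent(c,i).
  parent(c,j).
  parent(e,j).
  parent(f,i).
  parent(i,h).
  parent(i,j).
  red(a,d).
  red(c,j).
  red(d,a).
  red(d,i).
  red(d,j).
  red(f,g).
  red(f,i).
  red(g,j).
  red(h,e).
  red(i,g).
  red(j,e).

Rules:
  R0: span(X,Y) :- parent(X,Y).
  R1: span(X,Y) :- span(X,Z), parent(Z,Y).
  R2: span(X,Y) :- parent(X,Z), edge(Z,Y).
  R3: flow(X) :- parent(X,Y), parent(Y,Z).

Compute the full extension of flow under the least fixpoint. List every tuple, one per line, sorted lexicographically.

round 1: derive flow(c) via R3 from parent(c,i), parent(i,h)
round 1: derive flow(f) via R3 from parent(f,i), parent(i,h)

flow(c)
flow(f)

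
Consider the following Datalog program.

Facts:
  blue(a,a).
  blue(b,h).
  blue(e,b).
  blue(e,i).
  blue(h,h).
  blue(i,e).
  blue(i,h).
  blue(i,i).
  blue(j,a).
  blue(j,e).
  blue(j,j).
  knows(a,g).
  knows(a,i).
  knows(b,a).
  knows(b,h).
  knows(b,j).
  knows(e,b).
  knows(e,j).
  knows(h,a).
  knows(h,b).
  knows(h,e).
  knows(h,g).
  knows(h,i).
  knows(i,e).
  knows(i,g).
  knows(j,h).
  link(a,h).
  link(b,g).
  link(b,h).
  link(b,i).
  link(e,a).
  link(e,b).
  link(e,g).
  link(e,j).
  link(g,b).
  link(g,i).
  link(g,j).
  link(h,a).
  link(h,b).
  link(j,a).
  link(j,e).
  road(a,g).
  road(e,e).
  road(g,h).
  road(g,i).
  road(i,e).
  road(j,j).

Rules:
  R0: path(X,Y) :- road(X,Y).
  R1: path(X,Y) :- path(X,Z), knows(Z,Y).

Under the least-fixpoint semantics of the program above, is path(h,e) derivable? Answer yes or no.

round 1: derive path(a,g) via R0 from road(a,g)
round 1: derive path(e,e) via R0 from road(e,e)
round 1: derive path(g,h) via R0 from road(g,h)
round 1: derive path(g,i) via R0 from road(g,i)
round 1: derive path(i,e) via R0 from road(i,e)
round 1: derive path(j,j) via R0 from road(j,j)
round 2: derive path(e,b) via R1 from path(e,e), knows(e,b)
round 2: derive path(e,j) via R1 from path(e,e), knows(e,j)
round 2: derive path(g,a) via R1 from path(g,h), knows(h,a)
round 2: derive path(g,b) via R1 from path(g,h), knows(h,b)
round 2: derive path(g,e) via R1 from path(g,h), knows(h,e)
round 2: derive path(g,g) via R1 from path(g,h), knows(h,g)
round 2: derive path(i,b) via R1 from path(i,e), knows(e,b)
round 2: derive path(i,j) via R1 from path(i,e), knows(e,j)
round 2: derive path(j,h) via R1 from path(j,j), knows(j,h)
round 3: derive path(e,a) via R1 from path(e,b), knows(b,a)
round 3: derive path(e,h) via R1 from path(e,b), knows(b,h)
round 3: derive path(g,j) via R1 from path(g,b), knows(b,j)
round 3: derive path(i,a) via R1 from path(i,b), knows(b,a)
round 3: derive path(i,h) via R1 from path(i,b), knows(b,h)
round 3: derive path(j,a) via R1 from path(j,h), knows(h,a)
round 3: derive path(j,b) via R1 from path(j,h), knows(h,b)
round 3: derive path(j,e) via R1 from path(j,h), knows(h,e)
round 3: derive path(j,g) via R1 from path(j,h), knows(h,g)
round 3: derive path(j,i) via R1 from path(j,h), knows(h,i)
round 4: derive path(e,g) via R1 from path(e,a), knows(a,g)
round 4: derive path(e,i) via R1 from path(e,a), knows(a,i)
round 4: derive path(i,g) via R1 from path(i,a), knows(a,g)
round 4: derive path(i,i) via R1 from path(i,a), knows(a,i)

no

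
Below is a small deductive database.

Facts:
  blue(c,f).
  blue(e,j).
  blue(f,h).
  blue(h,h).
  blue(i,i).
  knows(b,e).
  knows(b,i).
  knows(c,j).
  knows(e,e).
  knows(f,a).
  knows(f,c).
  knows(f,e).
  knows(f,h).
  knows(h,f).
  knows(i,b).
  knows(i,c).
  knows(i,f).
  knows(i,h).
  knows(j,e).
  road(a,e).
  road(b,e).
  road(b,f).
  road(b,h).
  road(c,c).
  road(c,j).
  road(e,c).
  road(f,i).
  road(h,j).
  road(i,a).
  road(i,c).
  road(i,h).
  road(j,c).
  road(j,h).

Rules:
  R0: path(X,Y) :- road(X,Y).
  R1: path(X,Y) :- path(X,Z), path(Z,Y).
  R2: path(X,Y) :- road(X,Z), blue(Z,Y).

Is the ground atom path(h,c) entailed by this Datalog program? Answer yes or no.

round 1: derive path(a,e) via R0 from road(a,e)
round 1: derive path(b,e) via R0 from road(b,e)
round 1: derive path(b,f) via R0 from road(b,f)
round 1: derive path(b,h) via R0 from road(b,h)
round 1: derive path(c,c) via R0 from road(c,c)
round 1: derive path(c,j) via R0 from road(c,j)
round 1: derive path(e,c) via R0 from road(e,c)
round 1: derive path(f,i) via R0 from road(f,i)
round 1: derive path(h,j) via R0 from road(h,j)
round 1: derive path(i,a) via R0 from road(i,a)
round 1: derive path(i,c) via R0 from road(i,c)
round 1: derive path(i,h) via R0 from road(i,h)
round 1: derive path(j,c) via R0 from road(j,c)
round 1: derive path(j,h) via R0 from road(j,h)
round 1: derive path(a,j) via R2 from road(a,e), blue(e,j)
round 1: derive path(b,j) via R2 from road(b,e), blue(e,j)
round 1: derive path(c,f) via R2 from road(c,c), blue(c,f)
round 1: derive path(e,f) via R2 from road(e,c), blue(c,f)
round 1: derive path(i,f) via R2 from road(i,c), blue(c,f)
round 1: derive path(j,f) via R2 from road(j,c), blue(c,f)
round 2: derive path(a,c) via R1 from path(a,e), path(e,c)
round 2: derive path(a,f) via R1 from path(a,e), path(e,f)
round 2: derive path(a,h) via R1 from path(a,j), path(j,h)
round 2: derive path(b,c) via R1 from path(b,e), path(e,c)
round 2: derive path(b,i) via R1 from path(b,f), path(f,i)
round 2: derive path(c,h) via R1 from path(c,j), path(j,h)
round 2: derive path(c,i) via R1 from path(c,f), path(f,i)
round 2: derive path(e,i) via R1 from path(e,f), path(f,i)
round 2: derive path(e,j) via R1 from path(e,c), path(c,j)
round 2: derive path(f,a) via R1 from path(f,i), path(i,a)
round 2: derive path(f,c) via R1 from path(f,i), path(i,c)
round 2: derive path(f,f) via R1 from path(f,i), path(i,f)
round 2: derive path(f,h) via R1 from path(f,i), path(i,h)
round 2: derive path(h,c) via R1 from path(h,j), path(j,c)
round 2: derive path(h,f) via R1 from path(h,j), path(j,f)
round 2: derive path(h,h) via R1 from path(h,j), path(j,h)
round 2: derive path(i,e) via R1 from path(i,a), path(a,e)
round 2: derive path(i,i) via R1 from path(i,f), path(f,i)
round 2: derive path(i,j) via R1 from path(i,a), path(a,j)
round 2: derive path(j,i) via R1 from path(j,f), path(f,i)
round 2: derive path(j,j) via R1 from path(j,c), path(c,j)
round 3: derive path(a,a) via R1 from path(a,f), path(f,a)
round 3: derive path(a,i) via R1 from path(a,c), path(c,i)
round 3: derive path(b,a) via R1 from path(b,f), path(f,a)
round 3: derive path(c,a) via R1 from path(c,f), path(f,a)
round 3: derive path(c,e) via R1 from path(c,i), path(i,e)
round 3: derive path(e,a) via R1 from path(e,f), path(f,a)
round 3: derive path(e,e) via R1 from path(e,i), path(i,e)
round 3: derive path(e,h) via R1 from path(e,c), path(c,h)
round 3: derive path(f,e) via R1 from path(f,a), path(a,e)
round 3: derive path(f,j) via R1 from path(f,a), path(a,j)
round 3: derive path(h,a) via R1 from path(h,f), path(f,a)
round 3: derive path(h,i) via R1 from path(h,c), path(c,i)
round 3: derive path(j,a) via R1 from path(j,f), path(f,a)
round 3: derive path(j,e) via R1 from path(j,i), path(i,e)
round 4: derive path(h,e) via R1 from path(h,a), path(a,e)

yes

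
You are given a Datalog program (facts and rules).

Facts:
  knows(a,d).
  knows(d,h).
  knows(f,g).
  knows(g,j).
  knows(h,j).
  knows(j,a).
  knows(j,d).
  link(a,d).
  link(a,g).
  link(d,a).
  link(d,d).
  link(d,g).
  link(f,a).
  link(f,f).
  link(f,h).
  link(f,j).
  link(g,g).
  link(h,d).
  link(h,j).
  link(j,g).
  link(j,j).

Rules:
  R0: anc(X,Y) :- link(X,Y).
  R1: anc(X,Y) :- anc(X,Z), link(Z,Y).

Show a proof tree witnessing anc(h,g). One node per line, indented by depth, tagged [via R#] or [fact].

anc(h,g)  [via R1]
  anc(h,d)  [via R0]
    link(h,d)  [fact]
  link(d,g)  [fact]

round 1: derive anc(a,d) via R0 from link(a,d)
round 1: derive anc(a,g) via R0 from link(a,g)
round 1: derive anc(d,a) via R0 from link(d,a)
round 1: derive anc(d,d) via R0 from link(d,d)
round 1: derive anc(d,g) via R0 from link(d,g)
round 1: derive anc(f,a) via R0 from link(f,a)
round 1: derive anc(f,f) via R0 from link(f,f)
round 1: derive anc(f,h) via R0 from link(f,h)
round 1: derive anc(f,j) via R0 from link(f,j)
round 1: derive anc(g,g) via R0 from link(g,g)
round 1: derive anc(h,d) via R0 from link(h,d)
round 1: derive anc(h,j) via R0 from link(h,j)
round 1: derive anc(j,g) via R0 from link(j,g)
round 1: derive anc(j,j) via R0 from link(j,j)
round 2: derive anc(a,a) via R1 from anc(a,d), link(d,a)
round 2: derive anc(f,d) via R1 from anc(f,a), link(a,d)
round 2: derive anc(f,g) via R1 from anc(f,a), link(a,g)
round 2: derive anc(h,a) via R1 from anc(h,d), link(d,a)
round 2: derive anc(h,g) via R1 from anc(h,d), link(d,g)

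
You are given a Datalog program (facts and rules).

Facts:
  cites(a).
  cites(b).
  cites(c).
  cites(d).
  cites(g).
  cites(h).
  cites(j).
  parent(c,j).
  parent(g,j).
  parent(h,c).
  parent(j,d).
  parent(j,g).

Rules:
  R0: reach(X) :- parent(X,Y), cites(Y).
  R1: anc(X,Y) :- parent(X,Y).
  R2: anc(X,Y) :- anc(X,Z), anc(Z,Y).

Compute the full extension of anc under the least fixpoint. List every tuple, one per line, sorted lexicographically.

round 1: derive anc(c,j) via R1 from parent(c,j)
round 1: derive anc(g,j) via R1 from parent(g,j)
round 1: derive anc(h,c) via R1 from parent(h,c)
round 1: derive anc(j,d) via R1 from parent(j,d)
round 1: derive anc(j,g) via R1 from parent(j,g)
round 2: derive anc(c,d) via R2 from anc(c,j), anc(j,d)
round 2: derive anc(c,g) via R2 from anc(c,j), anc(j,g)
round 2: derive anc(g,d) via R2 from anc(g,j), anc(j,d)
round 2: derive anc(g,g) via R2 from anc(g,j), anc(j,g)
round 2: derive anc(h,j) via R2 from anc(h,c), anc(c,j)
round 2: derive anc(j,j) via R2 from anc(j,g), anc(g,j)
round 3: derive anc(h,d) via R2 from anc(h,c), anc(c,d)
round 3: derive anc(h,g) via R2 from anc(h,c), anc(c,g)

anc(c,d)
anc(c,g)
anc(c,j)
anc(g,d)
anc(g,g)
anc(g,j)
anc(h,c)
anc(h,d)
anc(h,g)
anc(h,j)
anc(j,d)
anc(j,g)
anc(j,j)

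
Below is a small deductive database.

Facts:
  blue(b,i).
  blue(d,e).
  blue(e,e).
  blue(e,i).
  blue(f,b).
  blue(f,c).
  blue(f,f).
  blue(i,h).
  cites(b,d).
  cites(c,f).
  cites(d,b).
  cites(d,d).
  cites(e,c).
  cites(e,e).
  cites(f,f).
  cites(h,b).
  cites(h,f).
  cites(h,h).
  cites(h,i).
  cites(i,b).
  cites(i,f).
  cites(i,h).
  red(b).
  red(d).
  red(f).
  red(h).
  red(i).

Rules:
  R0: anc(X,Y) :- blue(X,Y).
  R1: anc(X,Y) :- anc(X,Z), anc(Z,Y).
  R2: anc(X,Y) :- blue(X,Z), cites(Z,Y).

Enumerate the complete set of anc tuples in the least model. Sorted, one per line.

round 1: derive anc(b,i) via R0 from blue(b,i)
round 1: derive anc(d,e) via R0 from blue(d,e)
round 1: derive anc(e,e) via R0 from blue(e,e)
round 1: derive anc(e,i) via R0 from blue(e,i)
round 1: derive anc(f,b) via R0 from blue(f,b)
round 1: derive anc(f,c) via R0 from blue(f,c)
round 1: derive anc(f,f) via R0 from blue(f,f)
round 1: derive anc(i,h) via R0 from blue(i,h)
round 1: derive anc(b,b) via R2 from blue(b,i), cites(i,b)
round 1: derive anc(b,f) via R2 from blue(b,i), cites(i,f)
round 1: derive anc(b,h) via R2 from blue(b,i), cites(i,h)
round 1: derive anc(d,c) via R2 from blue(d,e), cites(e,c)
round 1: derive anc(e,b) via R2 from blue(e,i), cites(i,b)
round 1: derive anc(e,c) via R2 from blue(e,e), cites(e,c)
round 1: derive anc(e,f) via R2 from blue(e,i), cites(i,f)
round 1: derive anc(e,h) via R2 from blue(e,i), cites(i,h)
round 1: derive anc(f,d) via R2 from blue(f,b), cites(b,d)
round 1: derive anc(i,b) via R2 from blue(i,h), cites(h,b)
round 1: derive anc(i,f) via R2 from blue(i,h), cites(h,f)
round 1: derive anc(i,i) via R2 from blue(i,h), cites(h,i)
round 2: derive anc(b,c) via R1 from anc(b,f), anc(f,c)
round 2: derive anc(b,d) via R1 from anc(b,f), anc(f,d)
round 2: derive anc(d,b) via R1 from anc(d,e), anc(e,b)
round 2: derive anc(d,f) via R1 from anc(d,e), anc(e,f)
round 2: derive anc(d,h) via R1 from anc(d,e), anc(e,h)
round 2: derive anc(d,i) via R1 from anc(d,e), anc(e,i)
round 2: derive anc(e,d) via R1 from anc(e,f), anc(f,d)
round 2: derive anc(f,e) via R1 from anc(f,d), anc(d,e)
round 2: derive anc(f,h) via R1 from anc(f,b), anc(b,h)
round 2: derive anc(f,i) via R1 from anc(f,b), anc(b,i)
round 2: derive anc(i,c) via R1 from anc(i,f), anc(f,c)
round 2: derive anc(i,d) via R1 from anc(i,f), anc(f,d)
round 3: derive anc(b,e) via R1 from anc(b,d), anc(d,e)
round 3: derive anc(d,d) via R1 from anc(d,b), anc(b,d)
round 3: derive anc(i,e) via R1 from anc(i,d), anc(d,e)

anc(b,b)
anc(b,c)
anc(b,d)
anc(b,e)
anc(b,f)
anc(b,h)
anc(b,i)
anc(d,b)
anc(d,c)
anc(d,d)
anc(d,e)
anc(d,f)
anc(d,h)
anc(d,i)
anc(e,b)
anc(e,c)
anc(e,d)
anc(e,e)
anc(e,f)
anc(e,h)
anc(e,i)
anc(f,b)
anc(f,c)
anc(f,d)
anc(f,e)
anc(f,f)
anc(f,h)
anc(f,i)
anc(i,b)
anc(i,c)
anc(i,d)
anc(i,e)
anc(i,f)
anc(i,h)
anc(i,i)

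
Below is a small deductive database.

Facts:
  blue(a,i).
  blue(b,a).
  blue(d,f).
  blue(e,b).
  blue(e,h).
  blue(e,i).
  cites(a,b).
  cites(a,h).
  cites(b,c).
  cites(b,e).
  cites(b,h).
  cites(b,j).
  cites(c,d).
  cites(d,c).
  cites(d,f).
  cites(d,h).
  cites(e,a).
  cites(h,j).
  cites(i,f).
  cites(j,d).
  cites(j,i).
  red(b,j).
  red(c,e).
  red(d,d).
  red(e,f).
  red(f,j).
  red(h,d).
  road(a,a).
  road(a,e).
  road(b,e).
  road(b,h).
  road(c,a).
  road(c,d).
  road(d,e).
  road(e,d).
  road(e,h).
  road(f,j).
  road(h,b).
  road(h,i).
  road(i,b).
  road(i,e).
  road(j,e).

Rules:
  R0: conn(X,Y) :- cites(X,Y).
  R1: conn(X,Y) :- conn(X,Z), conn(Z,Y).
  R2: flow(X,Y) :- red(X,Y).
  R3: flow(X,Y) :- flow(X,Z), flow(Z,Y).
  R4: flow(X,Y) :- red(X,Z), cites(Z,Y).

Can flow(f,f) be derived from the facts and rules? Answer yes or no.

round 1: derive flow(b,j) via R2 from red(b,j)
round 1: derive flow(c,e) via R2 from red(c,e)
round 1: derive flow(d,d) via R2 from red(d,d)
round 1: derive flow(e,f) via R2 from red(e,f)
round 1: derive flow(f,j) via R2 from red(f,j)
round 1: derive flow(h,d) via R2 from red(h,d)
round 1: derive flow(b,d) via R4 from red(b,j), cites(j,d)
round 1: derive flow(b,i) via R4 from red(b,j), cites(j,i)
round 1: derive flow(c,a) via R4 from red(c,e), cites(e,a)
round 1: derive flow(d,c) via R4 from red(d,d), cites(d,c)
round 1: derive flow(d,f) via R4 from red(d,d), cites(d,f)
round 1: derive flow(d,h) via R4 from red(d,d), cites(d,h)
round 1: derive flow(f,d) via R4 from red(f,j), cites(j,d)
round 1: derive flow(f,i) via R4 from red(f,j), cites(j,i)
round 1: derive flow(h,c) via R4 from red(h,d), cites(d,c)
round 1: derive flow(h,f) via R4 from red(h,d), cites(d,f)
round 1: derive flow(h,h) via R4 from red(h,d), cites(d,h)
round 2: derive flow(b,c) via R3 from flow(b,d), flow(d,c)
round 2: derive flow(b,f) via R3 from flow(b,d), flow(d,f)
round 2: derive flow(b,h) via R3 from flow(b,d), flow(d,h)
round 2: derive flow(c,f) via R3 from flow(c,e), flow(e,f)
round 2: derive flow(d,a) via R3 from flow(d,c), flow(c,a)
round 2: derive flow(d,e) via R3 from flow(d,c), flow(c,e)
round 2: derive flow(d,i) via R3 from flow(d,f), flow(f,i)
round 2: derive flow(d,j) via R3 from flow(d,f), flow(f,j)
round 2: derive flow(e,d) via R3 from flow(e,f), flow(f,d)
round 2: derive flow(e,i) via R3 from flow(e,f), flow(f,i)
round 2: derive flow(e,j) via R3 from flow(e,f), flow(f,j)
round 2: derive flow(f,c) via R3 from flow(f,d), flow(d,c)
round 2: derive flow(f,f) via R3 from flow(f,d), flow(d,f)
round 2: derive flow(f,h) via R3 from flow(f,d), flow(d,h)
round 2: derive flow(h,a) via R3 from flow(h,c), flow(c,a)
round 2: derive flow(h,e) via R3 from flow(h,c), flow(c,e)
round 2: derive flow(h,i) via R3 from flow(h,f), flow(f,i)
round 2: derive flow(h,j) via R3 from flow(h,f), flow(f,j)
round 3: derive flow(b,a) via R3 from flow(b,c), flow(c,a)
round 3: derive flow(b,e) via R3 from flow(b,c), flow(c,e)
round 3: derive flow(c,c) via R3 from flow(c,f), flow(f,c)
round 3: derive flow(c,d) via R3 from flow(c,e), flow(e,d)
round 3: derive flow(c,h) via R3 from flow(c,f), flow(f,h)
round 3: derive flow(c,i) via R3 from flow(c,e), flow(e,i)
round 3: derive flow(c,j) via R3 from flow(c,e), flow(e,j)
round 3: derive flow(e,a) via R3 from flow(e,d), flow(d,a)
round 3: derive flow(e,c) via R3 from flow(e,d), flow(d,c)
round 3: derive flow(e,e) via R3 from flow(e,d), flow(d,e)
round 3: derive flow(e,h) via R3 from flow(e,d), flow(d,h)
round 3: derive flow(f,a) via R3 from flow(f,c), flow(c,a)
round 3: derive flow(f,e) via R3 from flow(f,c), flow(c,e)

yes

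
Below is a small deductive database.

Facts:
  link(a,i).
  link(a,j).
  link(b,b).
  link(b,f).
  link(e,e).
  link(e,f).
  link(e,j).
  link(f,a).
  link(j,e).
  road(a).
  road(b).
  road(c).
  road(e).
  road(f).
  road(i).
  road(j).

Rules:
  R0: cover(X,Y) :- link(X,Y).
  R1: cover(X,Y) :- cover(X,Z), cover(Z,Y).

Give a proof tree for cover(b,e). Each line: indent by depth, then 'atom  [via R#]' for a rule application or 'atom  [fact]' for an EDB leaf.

cover(b,e)  [via R1]
  cover(b,a)  [via R1]
    cover(b,f)  [via R0]
      link(b,f)  [fact]
    cover(f,a)  [via R0]
      link(f,a)  [fact]
  cover(a,e)  [via R1]
    cover(a,j)  [via R0]
      link(a,j)  [fact]
    cover(j,e)  [via R0]
      link(j,e)  [fact]

round 1: derive cover(a,i) via R0 from link(a,i)
round 1: derive cover(a,j) via R0 from link(a,j)
round 1: derive cover(b,b) via R0 from link(b,b)
round 1: derive cover(b,f) via R0 from link(b,f)
round 1: derive cover(e,e) via R0 from link(e,e)
round 1: derive cover(e,f) via R0 from link(e,f)
round 1: derive cover(e,j) via R0 from link(e,j)
round 1: derive cover(f,a) via R0 from link(f,a)
round 1: derive cover(j,e) via R0 from link(j,e)
round 2: derive cover(a,e) via R1 from cover(a,j), cover(j,e)
round 2: derive cover(b,a) via R1 from cover(b,f), cover(f,a)
round 2: derive cover(e,a) via R1 from cover(e,f), cover(f,a)
round 2: derive cover(f,i) via R1 from cover(f,a), cover(a,i)
round 2: derive cover(f,j) via R1 from cover(f,a), cover(a,j)
round 2: derive cover(j,f) via R1 from cover(j,e), cover(e,f)
round 2: derive cover(j,j) via R1 from cover(j,e), cover(e,j)
round 3: derive cover(a,a) via R1 from cover(a,e), cover(e,a)
round 3: derive cover(a,f) via R1 from cover(a,e), cover(e,f)
round 3: derive cover(b,e) via R1 from cover(b,a), cover(a,e)
round 3: derive cover(b,i) via R1 from cover(b,a), cover(a,i)
round 3: derive cover(b,j) via R1 from cover(b,a), cover(a,j)
round 3: derive cover(e,i) via R1 from cover(e,a), cover(a,i)
round 3: derive cover(f,e) via R1 from cover(f,a), cover(a,e)
round 3: derive cover(f,f) via R1 from cover(f,j), cover(j,f)
round 3: derive cover(j,a) via R1 from cover(j,e), cover(e,a)
round 3: derive cover(j,i) via R1 from cover(j,f), cover(f,i)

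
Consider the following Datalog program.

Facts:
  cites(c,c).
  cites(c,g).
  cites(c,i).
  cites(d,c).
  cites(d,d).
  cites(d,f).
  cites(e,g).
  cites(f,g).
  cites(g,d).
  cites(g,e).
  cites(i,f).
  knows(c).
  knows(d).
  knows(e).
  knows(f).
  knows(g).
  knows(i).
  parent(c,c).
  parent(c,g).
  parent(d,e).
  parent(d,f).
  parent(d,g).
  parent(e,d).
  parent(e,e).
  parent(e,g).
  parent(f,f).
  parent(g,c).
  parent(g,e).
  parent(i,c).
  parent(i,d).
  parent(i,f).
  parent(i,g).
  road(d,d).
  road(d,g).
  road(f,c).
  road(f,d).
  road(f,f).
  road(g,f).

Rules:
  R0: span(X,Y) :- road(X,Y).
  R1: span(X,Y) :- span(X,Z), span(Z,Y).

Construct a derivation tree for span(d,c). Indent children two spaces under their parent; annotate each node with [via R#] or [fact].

span(d,c)  [via R1]
  span(d,f)  [via R1]
    span(d,g)  [via R0]
      road(d,g)  [fact]
    span(g,f)  [via R0]
      road(g,f)  [fact]
  span(f,c)  [via R0]
    road(f,c)  [fact]

round 1: derive span(d,d) via R0 from road(d,d)
round 1: derive span(d,g) via R0 from road(d,g)
round 1: derive span(f,c) via R0 from road(f,c)
round 1: derive span(f,d) via R0 from road(f,d)
round 1: derive span(f,f) via R0 from road(f,f)
round 1: derive span(g,f) via R0 from road(g,f)
round 2: derive span(d,f) via R1 from span(d,g), span(g,f)
round 2: derive span(f,g) via R1 from span(f,d), span(d,g)
round 2: derive span(g,c) via R1 from span(g,f), span(f,c)
round 2: derive span(g,d) via R1 from span(g,f), span(f,d)
round 3: derive span(d,c) via R1 from span(d,f), span(f,c)
round 3: derive span(g,g) via R1 from span(g,d), span(d,g)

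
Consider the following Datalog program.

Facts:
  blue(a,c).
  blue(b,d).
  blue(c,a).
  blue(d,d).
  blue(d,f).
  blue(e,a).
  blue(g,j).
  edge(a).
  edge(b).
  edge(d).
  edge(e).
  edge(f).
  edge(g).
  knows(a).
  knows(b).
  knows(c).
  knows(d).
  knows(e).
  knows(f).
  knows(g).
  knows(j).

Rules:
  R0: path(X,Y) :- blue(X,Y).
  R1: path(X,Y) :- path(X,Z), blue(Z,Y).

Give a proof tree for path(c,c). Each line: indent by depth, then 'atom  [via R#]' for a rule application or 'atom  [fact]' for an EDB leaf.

round 1: derive path(a,c) via R0 from blue(a,c)
round 1: derive path(b,d) via R0 from blue(b,d)
round 1: derive path(c,a) via R0 from blue(c,a)
round 1: derive path(d,d) via R0 from blue(d,d)
round 1: derive path(d,f) via R0 from blue(d,f)
round 1: derive path(e,a) via R0 from blue(e,a)
round 1: derive path(g,j) via R0 from blue(g,j)
round 2: derive path(a,a) via R1 from path(a,c), blue(c,a)
round 2: derive path(b,f) via R1 from path(b,d), blue(d,f)
round 2: derive path(c,c) via R1 from path(c,a), blue(a,c)
round 2: derive path(e,c) via R1 from path(e,a), blue(a,c)

path(c,c)  [via R1]
  path(c,a)  [via R0]
    blue(c,a)  [fact]
  blue(a,c)  [fact]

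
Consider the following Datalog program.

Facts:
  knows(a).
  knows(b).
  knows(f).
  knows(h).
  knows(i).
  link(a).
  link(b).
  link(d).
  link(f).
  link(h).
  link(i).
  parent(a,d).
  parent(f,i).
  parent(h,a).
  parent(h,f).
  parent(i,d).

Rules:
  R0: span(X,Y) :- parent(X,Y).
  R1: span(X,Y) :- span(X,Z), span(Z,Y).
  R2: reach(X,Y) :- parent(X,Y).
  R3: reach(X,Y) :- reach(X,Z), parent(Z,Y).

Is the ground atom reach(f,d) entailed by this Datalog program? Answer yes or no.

round 1: derive reach(a,d) via R2 from parent(a,d)
round 1: derive reach(f,i) via R2 from parent(f,i)
round 1: derive reach(h,a) via R2 from parent(h,a)
round 1: derive reach(h,f) via R2 from parent(h,f)
round 1: derive reach(i,d) via R2 from parent(i,d)
round 2: derive reach(f,d) via R3 from reach(f,i), parent(i,d)
round 2: derive reach(h,d) via R3 from reach(h,a), parent(a,d)
round 2: derive reach(h,i) via R3 from reach(h,f), parent(f,i)

yes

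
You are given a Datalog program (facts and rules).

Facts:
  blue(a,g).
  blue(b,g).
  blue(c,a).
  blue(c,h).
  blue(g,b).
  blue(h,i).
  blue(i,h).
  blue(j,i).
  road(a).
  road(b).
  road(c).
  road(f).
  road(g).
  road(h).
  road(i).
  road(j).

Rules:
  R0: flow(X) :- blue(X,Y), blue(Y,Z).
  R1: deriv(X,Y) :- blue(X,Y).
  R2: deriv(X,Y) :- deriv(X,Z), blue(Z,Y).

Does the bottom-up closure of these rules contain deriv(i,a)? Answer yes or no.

round 1: derive deriv(a,g) via R1 from blue(a,g)
round 1: derive deriv(b,g) via R1 from blue(b,g)
round 1: derive deriv(c,a) via R1 from blue(c,a)
round 1: derive deriv(c,h) via R1 from blue(c,h)
round 1: derive deriv(g,b) via R1 from blue(g,b)
round 1: derive deriv(h,i) via R1 from blue(h,i)
round 1: derive deriv(i,h) via R1 from blue(i,h)
round 1: derive deriv(j,i) via R1 from blue(j,i)
round 2: derive deriv(a,b) via R2 from deriv(a,g), blue(g,b)
round 2: derive deriv(b,b) via R2 from deriv(b,g), blue(g,b)
round 2: derive deriv(c,g) via R2 from deriv(c,a), blue(a,g)
round 2: derive deriv(c,i) via R2 from deriv(c,h), blue(h,i)
round 2: derive deriv(g,g) via R2 from deriv(g,b), blue(b,g)
round 2: derive deriv(h,h) via R2 from deriv(h,i), blue(i,h)
round 2: derive deriv(i,i) via R2 from deriv(i,h), blue(h,i)
round 2: derive deriv(j,h) via R2 from deriv(j,i), blue(i,h)
round 3: derive deriv(c,b) via R2 from deriv(c,g), blue(g,b)

no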